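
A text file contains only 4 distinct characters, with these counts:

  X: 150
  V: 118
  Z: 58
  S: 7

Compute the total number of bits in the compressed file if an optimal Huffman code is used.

581

Build the Huffman tree bottom-up:
combine S(7), Z(58) → 65
combine 65, V(118) → 183
combine X(150), 183 → 333
The encoded length is the sum of every internal node's weight: 65 + 183 + 333 = 581 bits.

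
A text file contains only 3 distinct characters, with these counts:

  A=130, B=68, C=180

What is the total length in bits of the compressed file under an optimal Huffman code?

Build the Huffman tree bottom-up:
merge B(68) and A(130): 198
merge C(180) and 198: 378
Each symbol's bit-cost is frequency × depth; summing gives 576 bits (equivalently 198 + 378).

576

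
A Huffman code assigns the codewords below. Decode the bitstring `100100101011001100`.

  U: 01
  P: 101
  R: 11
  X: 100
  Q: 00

XXPUXRQ

Read left to right; each codeword is recognised as soon as it completes (prefix code):
  100→X | 100→X | 101→P | 01→U | 100→X | 11→R | 00→Q
Decoded message: XXPUXRQ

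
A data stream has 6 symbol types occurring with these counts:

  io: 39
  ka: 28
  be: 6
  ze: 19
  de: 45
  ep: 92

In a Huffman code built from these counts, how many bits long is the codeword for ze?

Huffman merges, smallest pair first:
be(6) + ze(19) → 25
25 + ka(28) → 53
io(39) + de(45) → 84
53 + 84 → 137
ep(92) + 137 → 229
The subtree containing ze is merged 4 times, so code length = 4.

4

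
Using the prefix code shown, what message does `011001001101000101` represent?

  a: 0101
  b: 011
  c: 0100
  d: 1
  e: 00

Read left to right; each codeword is recognised as soon as it completes (prefix code):
  011→b | 00→e | 1→d | 00→e | 1→d | 1→d | 0100→c | 0101→a
Decoded message: bededdca

bededdca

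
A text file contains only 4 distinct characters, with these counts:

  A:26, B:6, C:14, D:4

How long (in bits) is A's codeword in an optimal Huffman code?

1

Build the tree from the bottom:
D(4) + B(6) → 10
10 + C(14) → 24
24 + A(26) → 50
A is merged only at the final step, so code length = 1.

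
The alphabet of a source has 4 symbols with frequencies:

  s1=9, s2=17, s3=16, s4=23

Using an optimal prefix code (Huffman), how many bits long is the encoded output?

Merge the two smallest weights repeatedly:
merge s1(9) and s3(16): 25
merge s2(17) and s4(23): 40
merge 25 and 40: 65
The encoded length is the sum of every internal node's weight: 25 + 40 + 65 = 130 bits.

130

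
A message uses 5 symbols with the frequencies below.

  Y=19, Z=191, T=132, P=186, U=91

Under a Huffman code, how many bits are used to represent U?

Huffman merges, smallest pair first:
Y(19) + U(91) → 110
110 + T(132) → 242
P(186) + Z(191) → 377
242 + 377 → 619
U sits 3 levels below the root, so its codeword is 3 bits.

3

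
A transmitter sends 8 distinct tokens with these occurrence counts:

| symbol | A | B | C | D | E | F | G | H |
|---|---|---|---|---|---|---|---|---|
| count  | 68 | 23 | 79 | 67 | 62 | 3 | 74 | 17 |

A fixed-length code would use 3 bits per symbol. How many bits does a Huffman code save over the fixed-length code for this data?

Fixed-length: 3 bits × 393 symbols = 1179 bits.
Huffman merges:
F(3) + H(17) → 20
20 + B(23) → 43
43 + E(62) → 105
D(67) + A(68) → 135
G(74) + C(79) → 153
105 + 135 → 240
153 + 240 → 393
Huffman total = 20 + 43 + 105 + 135 + 153 + 240 + 393 = 1089 bits.
Saving = 1179 − 1089 = 90 bits.

90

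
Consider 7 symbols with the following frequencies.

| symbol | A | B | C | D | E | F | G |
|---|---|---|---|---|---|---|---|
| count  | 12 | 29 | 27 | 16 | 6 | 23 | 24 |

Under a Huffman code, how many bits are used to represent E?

Repeatedly merge the two smallest:
E(6) + A(12) → 18
D(16) + 18 → 34
F(23) + G(24) → 47
C(27) + B(29) → 56
34 + 47 → 81
56 + 81 → 137
E's leaf is at depth 4, giving a 4-bit codeword.

4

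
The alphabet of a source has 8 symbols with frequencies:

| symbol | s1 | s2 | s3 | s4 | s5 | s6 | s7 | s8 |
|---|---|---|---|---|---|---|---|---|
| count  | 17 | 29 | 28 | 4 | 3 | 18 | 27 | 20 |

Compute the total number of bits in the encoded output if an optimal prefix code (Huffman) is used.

412

Build the Huffman tree bottom-up:
merge s5(3) and s4(4): 7
merge 7 and s1(17): 24
merge s6(18) and s8(20): 38
merge 24 and s7(27): 51
merge s3(28) and s2(29): 57
merge 38 and 51: 89
merge 57 and 89: 146
Each symbol's bit-cost is frequency × depth; summing gives 412 bits (equivalently 7 + 24 + 38 + 51 + 57 + 89 + 146).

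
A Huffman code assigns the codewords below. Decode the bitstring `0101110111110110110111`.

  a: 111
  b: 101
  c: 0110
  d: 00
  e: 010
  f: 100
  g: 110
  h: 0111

Read left to right; each codeword is recognised as soon as it completes (prefix code):
  010→e | 111→a | 0111→h | 110→g | 110→g | 110→g | 111→a
Decoded message: eahggga

eahggga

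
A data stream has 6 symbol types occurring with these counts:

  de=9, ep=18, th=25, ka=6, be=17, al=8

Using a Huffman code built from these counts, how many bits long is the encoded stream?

Build the Huffman tree bottom-up:
merge ka(6) and al(8): 14
merge de(9) and 14: 23
merge be(17) and ep(18): 35
merge 23 and th(25): 48
merge 35 and 48: 83
The encoded length is the sum of every internal node's weight: 14 + 23 + 35 + 48 + 83 = 203 bits.

203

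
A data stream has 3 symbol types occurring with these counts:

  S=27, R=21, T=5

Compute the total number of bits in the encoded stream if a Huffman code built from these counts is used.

79

Greedily combine the two least-frequent nodes:
combine T(5), R(21) → 26
combine 26, S(27) → 53
Total encoded bits = sum of merged weights = 26 + 53 = 79.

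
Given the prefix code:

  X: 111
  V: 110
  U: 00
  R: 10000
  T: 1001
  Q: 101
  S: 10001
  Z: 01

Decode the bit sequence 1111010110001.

XQZS

Read left to right; each codeword is recognised as soon as it completes (prefix code):
  111→X | 101→Q | 01→Z | 10001→S
Decoded message: XQZS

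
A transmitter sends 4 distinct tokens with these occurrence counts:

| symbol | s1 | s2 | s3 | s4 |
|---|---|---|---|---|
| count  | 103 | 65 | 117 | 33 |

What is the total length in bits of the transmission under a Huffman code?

Build the Huffman tree bottom-up:
combine s4(33), s2(65) → 98
combine 98, s1(103) → 201
combine s3(117), 201 → 318
The encoded length is the sum of every internal node's weight: 98 + 201 + 318 = 617 bits.

617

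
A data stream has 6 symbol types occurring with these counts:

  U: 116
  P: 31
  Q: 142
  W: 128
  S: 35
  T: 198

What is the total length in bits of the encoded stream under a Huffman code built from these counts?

Build the Huffman tree bottom-up:
merge P(31) and S(35): 66
merge 66 and U(116): 182
merge W(128) and Q(142): 270
merge 182 and T(198): 380
merge 270 and 380: 650
Each symbol's bit-cost is frequency × depth; summing gives 1548 bits (equivalently 66 + 182 + 270 + 380 + 650).

1548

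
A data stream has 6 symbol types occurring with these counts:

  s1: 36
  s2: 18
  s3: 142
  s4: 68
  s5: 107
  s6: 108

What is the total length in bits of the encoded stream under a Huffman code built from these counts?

Merge the two smallest weights repeatedly:
combine s2(18), s1(36) → 54
combine 54, s4(68) → 122
combine s5(107), s6(108) → 215
combine 122, s3(142) → 264
combine 215, 264 → 479
Each symbol's bit-cost is frequency × depth; summing gives 1134 bits (equivalently 54 + 122 + 215 + 264 + 479).

1134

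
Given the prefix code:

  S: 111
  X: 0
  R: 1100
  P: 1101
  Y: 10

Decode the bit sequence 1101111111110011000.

PSSRRX

Read left to right; each codeword is recognised as soon as it completes (prefix code):
  1101→P | 111→S | 111→S | 1100→R | 1100→R | 0→X
Decoded message: PSSRRX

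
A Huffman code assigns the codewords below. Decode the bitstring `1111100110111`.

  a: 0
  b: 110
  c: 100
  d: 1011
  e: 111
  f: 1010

Read left to right; each codeword is recognised as soon as it completes (prefix code):
  111→e | 110→b | 0→a | 110→b | 111→e
Decoded message: ebabe

ebabe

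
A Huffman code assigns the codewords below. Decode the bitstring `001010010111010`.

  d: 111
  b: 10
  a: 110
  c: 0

Read left to right; each codeword is recognised as soon as it completes (prefix code):
  0→c | 0→c | 10→b | 10→b | 0→c | 10→b | 111→d | 0→c | 10→b
Decoded message: ccbbcbdcb

ccbbcbdcb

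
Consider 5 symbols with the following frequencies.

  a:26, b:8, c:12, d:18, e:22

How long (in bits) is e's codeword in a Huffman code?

2

Build the tree from the bottom:
merge b(8) and c(12): 20
merge d(18) and 20: 38
merge e(22) and a(26): 48
merge 38 and 48: 86
e's leaf is at depth 2, giving a 2-bit codeword.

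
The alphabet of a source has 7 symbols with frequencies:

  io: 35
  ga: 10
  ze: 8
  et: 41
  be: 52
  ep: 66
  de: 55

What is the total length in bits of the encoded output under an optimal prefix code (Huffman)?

698

Merge the two smallest weights repeatedly:
ze(8) + ga(10) → 18
18 + io(35) → 53
et(41) + be(52) → 93
53 + de(55) → 108
ep(66) + 93 → 159
108 + 159 → 267
Each symbol's bit-cost is frequency × depth; summing gives 698 bits (equivalently 18 + 53 + 93 + 108 + 159 + 267).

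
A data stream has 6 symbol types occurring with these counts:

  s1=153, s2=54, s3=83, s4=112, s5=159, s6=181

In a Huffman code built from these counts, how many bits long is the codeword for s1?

2

Huffman merges, smallest pair first:
merge s2(54) and s3(83): 137
merge s4(112) and 137: 249
merge s1(153) and s5(159): 312
merge s6(181) and 249: 430
merge 312 and 430: 742
s1 sits 2 levels below the root, so its codeword is 2 bits.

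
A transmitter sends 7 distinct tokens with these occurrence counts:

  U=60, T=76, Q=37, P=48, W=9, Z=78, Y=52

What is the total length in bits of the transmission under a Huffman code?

972

Merge the two smallest weights repeatedly:
combine W(9), Q(37) → 46
combine 46, P(48) → 94
combine Y(52), U(60) → 112
combine T(76), Z(78) → 154
combine 94, 112 → 206
combine 154, 206 → 360
The encoded length is the sum of every internal node's weight: 46 + 94 + 112 + 154 + 206 + 360 = 972 bits.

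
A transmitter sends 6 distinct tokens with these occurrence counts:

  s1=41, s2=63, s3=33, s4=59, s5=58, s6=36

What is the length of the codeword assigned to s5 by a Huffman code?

3

Huffman merges, smallest pair first:
s3(33) + s6(36) → 69
s1(41) + s5(58) → 99
s4(59) + s2(63) → 122
69 + 99 → 168
122 + 168 → 290
s5's leaf is at depth 3, giving a 3-bit codeword.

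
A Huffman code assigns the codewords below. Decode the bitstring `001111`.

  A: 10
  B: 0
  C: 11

Read left to right; each codeword is recognised as soon as it completes (prefix code):
  0→B | 0→B | 11→C | 11→C
Decoded message: BBCC

BBCC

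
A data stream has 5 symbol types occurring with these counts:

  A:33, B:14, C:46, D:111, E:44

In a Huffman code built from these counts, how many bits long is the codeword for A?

Build the tree from the bottom:
B(14) + A(33) → 47
E(44) + C(46) → 90
47 + 90 → 137
D(111) + 137 → 248
A sits 3 levels below the root, so its codeword is 3 bits.

3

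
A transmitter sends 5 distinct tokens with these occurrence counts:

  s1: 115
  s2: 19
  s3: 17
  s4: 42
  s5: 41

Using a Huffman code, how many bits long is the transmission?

466

Build the Huffman tree bottom-up:
s3(17) + s2(19) → 36
36 + s5(41) → 77
s4(42) + 77 → 119
s1(115) + 119 → 234
The encoded length is the sum of every internal node's weight: 36 + 77 + 119 + 234 = 466 bits.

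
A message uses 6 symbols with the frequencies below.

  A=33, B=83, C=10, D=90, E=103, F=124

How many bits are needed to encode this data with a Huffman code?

1055

Merge the two smallest weights repeatedly:
C(10) + A(33) → 43
43 + B(83) → 126
D(90) + E(103) → 193
F(124) + 126 → 250
193 + 250 → 443
The encoded length is the sum of every internal node's weight: 43 + 126 + 193 + 250 + 443 = 1055 bits.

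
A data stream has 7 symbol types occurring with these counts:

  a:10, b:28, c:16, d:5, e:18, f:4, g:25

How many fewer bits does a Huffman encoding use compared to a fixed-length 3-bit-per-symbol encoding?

44

Fixed-length: 3 bits × 106 symbols = 318 bits.
Huffman merges:
combine f(4), d(5) → 9
combine 9, a(10) → 19
combine c(16), e(18) → 34
combine 19, g(25) → 44
combine b(28), 34 → 62
combine 44, 62 → 106
Huffman total = 9 + 19 + 34 + 44 + 62 + 106 = 274 bits.
Saving = 318 − 274 = 44 bits.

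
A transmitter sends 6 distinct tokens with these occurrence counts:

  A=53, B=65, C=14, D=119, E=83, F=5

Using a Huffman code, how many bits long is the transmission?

769

Build the Huffman tree bottom-up:
merge F(5) and C(14): 19
merge 19 and A(53): 72
merge B(65) and 72: 137
merge E(83) and D(119): 202
merge 137 and 202: 339
Each symbol's bit-cost is frequency × depth; summing gives 769 bits (equivalently 19 + 72 + 137 + 202 + 339).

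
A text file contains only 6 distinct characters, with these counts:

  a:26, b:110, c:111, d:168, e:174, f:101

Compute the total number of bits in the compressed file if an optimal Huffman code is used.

Greedily combine the two least-frequent nodes:
a(26) + f(101) → 127
b(110) + c(111) → 221
127 + d(168) → 295
e(174) + 221 → 395
295 + 395 → 690
The encoded length is the sum of every internal node's weight: 127 + 221 + 295 + 395 + 690 = 1728 bits.

1728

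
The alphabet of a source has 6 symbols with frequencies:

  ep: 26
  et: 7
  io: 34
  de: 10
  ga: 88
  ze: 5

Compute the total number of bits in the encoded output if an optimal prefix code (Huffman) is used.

Build the Huffman tree bottom-up:
merge ze(5) and et(7): 12
merge de(10) and 12: 22
merge 22 and ep(26): 48
merge io(34) and 48: 82
merge 82 and ga(88): 170
Each symbol's bit-cost is frequency × depth; summing gives 334 bits (equivalently 12 + 22 + 48 + 82 + 170).

334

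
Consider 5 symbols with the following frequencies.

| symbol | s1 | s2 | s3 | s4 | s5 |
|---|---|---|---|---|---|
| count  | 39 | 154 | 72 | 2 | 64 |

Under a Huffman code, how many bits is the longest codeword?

Merge the two lowest-weight nodes at each step:
combine s4(2), s1(39) → 41
combine 41, s5(64) → 105
combine s3(72), 105 → 177
combine s2(154), 177 → 331
Maximum depth reached is 4.

4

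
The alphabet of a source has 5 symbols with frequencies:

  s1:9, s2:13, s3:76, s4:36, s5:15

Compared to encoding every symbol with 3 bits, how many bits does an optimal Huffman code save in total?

Fixed-length: 3 bits × 149 symbols = 447 bits.
Huffman merges:
combine s1(9), s2(13) → 22
combine s5(15), 22 → 37
combine s4(36), 37 → 73
combine 73, s3(76) → 149
Huffman total = 22 + 37 + 73 + 149 = 281 bits.
Saving = 447 − 281 = 166 bits.

166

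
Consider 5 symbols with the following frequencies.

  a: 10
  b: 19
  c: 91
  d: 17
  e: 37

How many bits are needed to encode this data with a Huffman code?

Merge the two smallest weights repeatedly:
combine a(10), d(17) → 27
combine b(19), 27 → 46
combine e(37), 46 → 83
combine 83, c(91) → 174
The encoded length is the sum of every internal node's weight: 27 + 46 + 83 + 174 = 330 bits.

330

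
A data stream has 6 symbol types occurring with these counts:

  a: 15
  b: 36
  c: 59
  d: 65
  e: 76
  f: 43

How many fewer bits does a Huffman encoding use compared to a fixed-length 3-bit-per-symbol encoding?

Fixed-length: 3 bits × 294 symbols = 882 bits.
Huffman merges:
combine a(15), b(36) → 51
combine f(43), 51 → 94
combine c(59), d(65) → 124
combine e(76), 94 → 170
combine 124, 170 → 294
Huffman total = 51 + 94 + 124 + 170 + 294 = 733 bits.
Saving = 882 − 733 = 149 bits.

149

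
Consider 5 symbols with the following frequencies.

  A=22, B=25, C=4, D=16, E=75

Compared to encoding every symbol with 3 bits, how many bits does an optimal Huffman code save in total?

155

Fixed-length: 3 bits × 142 symbols = 426 bits.
Huffman merges:
C(4) + D(16) → 20
20 + A(22) → 42
B(25) + 42 → 67
67 + E(75) → 142
Huffman total = 20 + 42 + 67 + 142 = 271 bits.
Saving = 426 − 271 = 155 bits.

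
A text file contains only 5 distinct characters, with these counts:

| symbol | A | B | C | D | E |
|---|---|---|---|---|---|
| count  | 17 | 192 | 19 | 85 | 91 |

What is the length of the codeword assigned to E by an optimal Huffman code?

2

Repeatedly merge the two smallest:
A(17) + C(19) → 36
36 + D(85) → 121
E(91) + 121 → 212
B(192) + 212 → 404
E's leaf is at depth 2, giving a 2-bit codeword.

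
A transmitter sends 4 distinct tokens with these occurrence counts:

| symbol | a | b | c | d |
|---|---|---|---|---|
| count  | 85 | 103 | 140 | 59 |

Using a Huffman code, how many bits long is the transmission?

Build the Huffman tree bottom-up:
merge d(59) and a(85): 144
merge b(103) and c(140): 243
merge 144 and 243: 387
The encoded length is the sum of every internal node's weight: 144 + 243 + 387 = 774 bits.

774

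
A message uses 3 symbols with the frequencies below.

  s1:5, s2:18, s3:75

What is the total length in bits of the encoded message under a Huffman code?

121

Merge the two smallest weights repeatedly:
merge s1(5) and s2(18): 23
merge 23 and s3(75): 98
The encoded length is the sum of every internal node's weight: 23 + 98 = 121 bits.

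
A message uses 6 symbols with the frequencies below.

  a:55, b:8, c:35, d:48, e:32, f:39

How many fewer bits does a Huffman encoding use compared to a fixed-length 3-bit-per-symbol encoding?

103

Fixed-length: 3 bits × 217 symbols = 651 bits.
Huffman merges:
combine b(8), e(32) → 40
combine c(35), f(39) → 74
combine 40, d(48) → 88
combine a(55), 74 → 129
combine 88, 129 → 217
Huffman total = 40 + 74 + 88 + 129 + 217 = 548 bits.
Saving = 651 − 548 = 103 bits.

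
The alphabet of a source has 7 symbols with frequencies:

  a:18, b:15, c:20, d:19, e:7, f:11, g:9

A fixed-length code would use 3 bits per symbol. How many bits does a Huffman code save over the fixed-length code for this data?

23

Fixed-length: 3 bits × 99 symbols = 297 bits.
Huffman merges:
combine e(7), g(9) → 16
combine f(11), b(15) → 26
combine 16, a(18) → 34
combine d(19), c(20) → 39
combine 26, 34 → 60
combine 39, 60 → 99
Huffman total = 16 + 26 + 34 + 39 + 60 + 99 = 274 bits.
Saving = 297 − 274 = 23 bits.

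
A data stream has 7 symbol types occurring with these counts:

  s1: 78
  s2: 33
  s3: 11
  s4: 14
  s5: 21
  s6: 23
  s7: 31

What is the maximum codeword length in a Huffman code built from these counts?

4

Merge the two lowest-weight nodes at each step:
s3(11) + s4(14) → 25
s5(21) + s6(23) → 44
25 + s7(31) → 56
s2(33) + 44 → 77
56 + 77 → 133
s1(78) + 133 → 211
The rarest symbols sit at the bottom; the longest codeword is 4 bits.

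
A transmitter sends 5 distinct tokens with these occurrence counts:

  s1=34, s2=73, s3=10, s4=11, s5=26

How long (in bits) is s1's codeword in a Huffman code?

2

Huffman merges, smallest pair first:
merge s3(10) and s4(11): 21
merge 21 and s5(26): 47
merge s1(34) and 47: 81
merge s2(73) and 81: 154
s1 sits 2 levels below the root, so its codeword is 2 bits.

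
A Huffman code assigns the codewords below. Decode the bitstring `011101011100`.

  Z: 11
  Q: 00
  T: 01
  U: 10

TZTTZQ

Read left to right; each codeword is recognised as soon as it completes (prefix code):
  01→T | 11→Z | 01→T | 01→T | 11→Z | 00→Q
Decoded message: TZTTZQ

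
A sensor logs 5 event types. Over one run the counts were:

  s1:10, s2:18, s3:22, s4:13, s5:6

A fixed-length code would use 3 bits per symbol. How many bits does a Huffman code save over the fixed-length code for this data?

53

Fixed-length: 3 bits × 69 symbols = 207 bits.
Huffman merges:
s5(6) + s1(10) → 16
s4(13) + 16 → 29
s2(18) + s3(22) → 40
29 + 40 → 69
Huffman total = 16 + 29 + 40 + 69 = 154 bits.
Saving = 207 − 154 = 53 bits.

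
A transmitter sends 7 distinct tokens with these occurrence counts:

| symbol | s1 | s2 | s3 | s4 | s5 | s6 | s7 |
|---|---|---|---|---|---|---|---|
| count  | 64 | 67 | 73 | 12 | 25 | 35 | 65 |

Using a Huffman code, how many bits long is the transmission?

920

Greedily combine the two least-frequent nodes:
s4(12) + s5(25) → 37
s6(35) + 37 → 72
s1(64) + s7(65) → 129
s2(67) + 72 → 139
s3(73) + 129 → 202
139 + 202 → 341
Total encoded bits = sum of merged weights = 37 + 72 + 129 + 139 + 202 + 341 = 920.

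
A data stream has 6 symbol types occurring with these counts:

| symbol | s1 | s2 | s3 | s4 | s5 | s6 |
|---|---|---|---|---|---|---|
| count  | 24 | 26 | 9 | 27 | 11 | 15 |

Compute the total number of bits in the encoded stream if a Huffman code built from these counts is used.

Merge the two smallest weights repeatedly:
s3(9) + s5(11) → 20
s6(15) + 20 → 35
s1(24) + s2(26) → 50
s4(27) + 35 → 62
50 + 62 → 112
Total encoded bits = sum of merged weights = 20 + 35 + 50 + 62 + 112 = 279.

279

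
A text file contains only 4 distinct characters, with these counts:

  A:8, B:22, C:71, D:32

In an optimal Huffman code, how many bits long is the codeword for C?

Repeatedly merge the two smallest:
A(8) + B(22) → 30
30 + D(32) → 62
62 + C(71) → 133
C sits one level below the root: a 1-bit codeword.

1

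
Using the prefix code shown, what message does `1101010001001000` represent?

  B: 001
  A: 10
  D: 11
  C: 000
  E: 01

Read left to right; each codeword is recognised as soon as it completes (prefix code):
  11→D | 01→E | 01→E | 000→C | 10→A | 01→E | 000→C
Decoded message: DEECAEC

DEECAEC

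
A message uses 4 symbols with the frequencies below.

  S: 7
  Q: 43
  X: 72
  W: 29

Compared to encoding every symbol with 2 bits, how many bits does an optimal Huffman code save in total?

36

Fixed-length: 2 bits × 151 symbols = 302 bits.
Huffman merges:
merge S(7) and W(29): 36
merge 36 and Q(43): 79
merge X(72) and 79: 151
Huffman total = 36 + 79 + 151 = 266 bits.
Saving = 302 − 266 = 36 bits.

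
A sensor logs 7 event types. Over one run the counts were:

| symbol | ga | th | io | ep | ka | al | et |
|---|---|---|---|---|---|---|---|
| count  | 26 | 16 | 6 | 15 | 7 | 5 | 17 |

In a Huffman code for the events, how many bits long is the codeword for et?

2

Build the tree from the bottom:
merge al(5) and io(6): 11
merge ka(7) and 11: 18
merge ep(15) and th(16): 31
merge et(17) and 18: 35
merge ga(26) and 31: 57
merge 35 and 57: 92
et's leaf is at depth 2, giving a 2-bit codeword.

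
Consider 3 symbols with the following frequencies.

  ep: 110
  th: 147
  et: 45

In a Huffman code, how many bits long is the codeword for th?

Build the tree from the bottom:
merge et(45) and ep(110): 155
merge th(147) and 155: 302
th is merged only at the final step, so code length = 1.

1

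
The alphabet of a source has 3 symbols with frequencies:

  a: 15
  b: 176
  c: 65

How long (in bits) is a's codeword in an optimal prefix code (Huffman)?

Build the tree from the bottom:
combine a(15), c(65) → 80
combine 80, b(176) → 256
a's leaf is at depth 2, giving a 2-bit codeword.

2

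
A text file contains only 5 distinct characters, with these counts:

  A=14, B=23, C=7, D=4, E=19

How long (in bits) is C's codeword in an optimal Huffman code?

Repeatedly merge the two smallest:
combine D(4), C(7) → 11
combine 11, A(14) → 25
combine E(19), B(23) → 42
combine 25, 42 → 67
C sits 3 levels below the root, so its codeword is 3 bits.

3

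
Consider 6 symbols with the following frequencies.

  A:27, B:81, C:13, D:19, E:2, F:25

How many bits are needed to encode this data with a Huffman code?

354

Build the Huffman tree bottom-up:
E(2) + C(13) → 15
15 + D(19) → 34
F(25) + A(27) → 52
34 + 52 → 86
B(81) + 86 → 167
The encoded length is the sum of every internal node's weight: 15 + 34 + 52 + 86 + 167 = 354 bits.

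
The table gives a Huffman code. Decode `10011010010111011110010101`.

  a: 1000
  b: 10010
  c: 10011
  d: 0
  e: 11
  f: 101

cdbefebf

Read left to right; each codeword is recognised as soon as it completes (prefix code):
  10011→c | 0→d | 10010→b | 11→e | 101→f | 11→e | 10010→b | 101→f
Decoded message: cdbefebf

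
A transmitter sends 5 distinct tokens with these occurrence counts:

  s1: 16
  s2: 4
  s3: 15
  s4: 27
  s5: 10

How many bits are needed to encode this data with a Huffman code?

158

Greedily combine the two least-frequent nodes:
combine s2(4), s5(10) → 14
combine 14, s3(15) → 29
combine s1(16), s4(27) → 43
combine 29, 43 → 72
Each symbol's bit-cost is frequency × depth; summing gives 158 bits (equivalently 14 + 29 + 43 + 72).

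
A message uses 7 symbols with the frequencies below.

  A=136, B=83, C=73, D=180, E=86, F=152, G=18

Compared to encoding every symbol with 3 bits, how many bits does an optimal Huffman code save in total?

Fixed-length: 3 bits × 728 symbols = 2184 bits.
Huffman merges:
G(18) + C(73) → 91
B(83) + E(86) → 169
91 + A(136) → 227
F(152) + 169 → 321
D(180) + 227 → 407
321 + 407 → 728
Huffman total = 91 + 169 + 227 + 321 + 407 + 728 = 1943 bits.
Saving = 2184 − 1943 = 241 bits.

241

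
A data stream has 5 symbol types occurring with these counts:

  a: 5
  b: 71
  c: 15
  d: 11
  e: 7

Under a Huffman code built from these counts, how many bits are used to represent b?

1

Repeatedly merge the two smallest:
a(5) + e(7) → 12
d(11) + 12 → 23
c(15) + 23 → 38
38 + b(71) → 109
b is a child of the root — depth 1, so its codeword is a single bit.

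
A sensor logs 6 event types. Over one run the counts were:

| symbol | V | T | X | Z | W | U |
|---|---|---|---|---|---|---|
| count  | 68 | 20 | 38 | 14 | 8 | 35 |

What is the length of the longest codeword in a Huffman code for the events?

4

Merge the two lowest-weight nodes at each step:
merge W(8) and Z(14): 22
merge T(20) and 22: 42
merge U(35) and X(38): 73
merge 42 and V(68): 110
merge 73 and 110: 183
The first pair merged (W, Z) ends up deepest, at depth 4.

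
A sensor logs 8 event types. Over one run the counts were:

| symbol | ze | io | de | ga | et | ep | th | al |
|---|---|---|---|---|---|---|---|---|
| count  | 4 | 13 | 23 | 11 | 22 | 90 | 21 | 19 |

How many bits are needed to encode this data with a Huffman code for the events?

Build the Huffman tree bottom-up:
merge ze(4) and ga(11): 15
merge io(13) and 15: 28
merge al(19) and th(21): 40
merge et(22) and de(23): 45
merge 28 and 40: 68
merge 45 and 68: 113
merge ep(90) and 113: 203
The encoded length is the sum of every internal node's weight: 15 + 28 + 40 + 45 + 68 + 113 + 203 = 512 bits.

512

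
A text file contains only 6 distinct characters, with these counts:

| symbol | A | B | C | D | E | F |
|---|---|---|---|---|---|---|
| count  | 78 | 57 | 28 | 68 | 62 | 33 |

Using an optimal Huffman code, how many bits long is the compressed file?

Merge the two smallest weights repeatedly:
C(28) + F(33) → 61
B(57) + 61 → 118
E(62) + D(68) → 130
A(78) + 118 → 196
130 + 196 → 326
The encoded length is the sum of every internal node's weight: 61 + 118 + 130 + 196 + 326 = 831 bits.

831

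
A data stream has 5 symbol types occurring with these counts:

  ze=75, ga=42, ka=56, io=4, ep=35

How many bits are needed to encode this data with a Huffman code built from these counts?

463

Build the Huffman tree bottom-up:
merge io(4) and ep(35): 39
merge 39 and ga(42): 81
merge ka(56) and ze(75): 131
merge 81 and 131: 212
Total encoded bits = sum of merged weights = 39 + 81 + 131 + 212 = 463.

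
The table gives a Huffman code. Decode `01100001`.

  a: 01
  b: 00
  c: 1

Read left to right; each codeword is recognised as soon as it completes (prefix code):
  01→a | 1→c | 00→b | 00→b | 1→c
Decoded message: acbbc

acbbc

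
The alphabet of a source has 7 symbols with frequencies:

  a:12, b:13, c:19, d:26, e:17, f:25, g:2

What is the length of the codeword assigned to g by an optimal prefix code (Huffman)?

4

Huffman merges, smallest pair first:
merge g(2) and a(12): 14
merge b(13) and 14: 27
merge e(17) and c(19): 36
merge f(25) and d(26): 51
merge 27 and 36: 63
merge 51 and 63: 114
g sits 4 levels below the root, so its codeword is 4 bits.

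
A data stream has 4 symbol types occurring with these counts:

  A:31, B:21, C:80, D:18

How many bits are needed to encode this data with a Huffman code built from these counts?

Build the Huffman tree bottom-up:
merge D(18) and B(21): 39
merge A(31) and 39: 70
merge 70 and C(80): 150
Total encoded bits = sum of merged weights = 39 + 70 + 150 = 259.

259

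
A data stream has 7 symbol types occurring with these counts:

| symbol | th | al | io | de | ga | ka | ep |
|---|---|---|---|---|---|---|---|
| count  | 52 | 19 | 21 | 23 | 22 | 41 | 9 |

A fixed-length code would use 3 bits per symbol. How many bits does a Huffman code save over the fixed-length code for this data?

65

Fixed-length: 3 bits × 187 symbols = 561 bits.
Huffman merges:
ep(9) + al(19) → 28
io(21) + ga(22) → 43
de(23) + 28 → 51
ka(41) + 43 → 84
51 + th(52) → 103
84 + 103 → 187
Huffman total = 28 + 43 + 51 + 84 + 103 + 187 = 496 bits.
Saving = 561 − 496 = 65 bits.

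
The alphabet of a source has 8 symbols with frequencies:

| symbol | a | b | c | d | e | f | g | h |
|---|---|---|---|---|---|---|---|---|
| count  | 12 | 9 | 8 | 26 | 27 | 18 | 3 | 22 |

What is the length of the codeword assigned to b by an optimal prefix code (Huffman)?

4

Build the tree from the bottom:
g(3) + c(8) → 11
b(9) + 11 → 20
a(12) + f(18) → 30
20 + h(22) → 42
d(26) + e(27) → 53
30 + 42 → 72
53 + 72 → 125
b sits 4 levels below the root, so its codeword is 4 bits.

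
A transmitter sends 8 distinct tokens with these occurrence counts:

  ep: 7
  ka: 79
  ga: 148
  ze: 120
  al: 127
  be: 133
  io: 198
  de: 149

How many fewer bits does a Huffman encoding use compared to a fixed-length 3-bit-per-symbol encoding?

Fixed-length: 3 bits × 961 symbols = 2883 bits.
Huffman merges:
ep(7) + ka(79) → 86
86 + ze(120) → 206
al(127) + be(133) → 260
ga(148) + de(149) → 297
io(198) + 206 → 404
260 + 297 → 557
404 + 557 → 961
Huffman total = 86 + 206 + 260 + 297 + 404 + 557 + 961 = 2771 bits.
Saving = 2883 − 2771 = 112 bits.

112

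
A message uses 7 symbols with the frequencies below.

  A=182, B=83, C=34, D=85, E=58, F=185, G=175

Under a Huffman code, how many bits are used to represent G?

Huffman merges, smallest pair first:
combine C(34), E(58) → 92
combine B(83), D(85) → 168
combine 92, 168 → 260
combine G(175), A(182) → 357
combine F(185), 260 → 445
combine 357, 445 → 802
G's leaf is at depth 2, giving a 2-bit codeword.

2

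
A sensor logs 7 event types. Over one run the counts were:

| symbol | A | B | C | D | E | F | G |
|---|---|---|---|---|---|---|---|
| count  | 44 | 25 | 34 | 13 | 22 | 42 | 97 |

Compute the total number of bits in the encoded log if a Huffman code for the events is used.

725

Build the Huffman tree bottom-up:
combine D(13), E(22) → 35
combine B(25), C(34) → 59
combine 35, F(42) → 77
combine A(44), 59 → 103
combine 77, G(97) → 174
combine 103, 174 → 277
Each symbol's bit-cost is frequency × depth; summing gives 725 bits (equivalently 35 + 59 + 77 + 103 + 174 + 277).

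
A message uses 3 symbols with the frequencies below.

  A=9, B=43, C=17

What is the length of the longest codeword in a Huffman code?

2

Merge the two lowest-weight nodes at each step:
A(9) + C(17) → 26
26 + B(43) → 69
The rarest symbols sit at the bottom; the longest codeword is 2 bits.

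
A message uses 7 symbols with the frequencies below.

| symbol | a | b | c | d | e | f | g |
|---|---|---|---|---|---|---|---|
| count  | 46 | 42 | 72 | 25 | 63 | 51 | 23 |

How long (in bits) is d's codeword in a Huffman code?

Build the tree from the bottom:
merge g(23) and d(25): 48
merge b(42) and a(46): 88
merge 48 and f(51): 99
merge e(63) and c(72): 135
merge 88 and 99: 187
merge 135 and 187: 322
The subtree containing d is merged 4 times, so code length = 4.

4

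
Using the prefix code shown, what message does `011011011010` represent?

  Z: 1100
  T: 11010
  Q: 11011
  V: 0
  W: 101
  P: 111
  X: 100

Read left to right; each codeword is recognised as soon as it completes (prefix code):
  0→V | 11011→Q | 0→V | 11010→T
Decoded message: VQVT

VQVT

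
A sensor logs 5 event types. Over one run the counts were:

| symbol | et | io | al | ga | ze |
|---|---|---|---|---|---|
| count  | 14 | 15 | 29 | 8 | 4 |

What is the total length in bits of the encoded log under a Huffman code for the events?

149

Merge the two smallest weights repeatedly:
merge ze(4) and ga(8): 12
merge 12 and et(14): 26
merge io(15) and 26: 41
merge al(29) and 41: 70
Total encoded bits = sum of merged weights = 12 + 26 + 41 + 70 = 149.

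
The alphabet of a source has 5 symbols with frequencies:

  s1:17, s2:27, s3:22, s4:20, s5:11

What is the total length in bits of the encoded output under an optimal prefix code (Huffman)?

222

Greedily combine the two least-frequent nodes:
combine s5(11), s1(17) → 28
combine s4(20), s3(22) → 42
combine s2(27), 28 → 55
combine 42, 55 → 97
Each symbol's bit-cost is frequency × depth; summing gives 222 bits (equivalently 28 + 42 + 55 + 97).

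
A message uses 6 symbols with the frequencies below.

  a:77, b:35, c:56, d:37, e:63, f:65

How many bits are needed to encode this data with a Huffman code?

Merge the two smallest weights repeatedly:
merge b(35) and d(37): 72
merge c(56) and e(63): 119
merge f(65) and 72: 137
merge a(77) and 119: 196
merge 137 and 196: 333
The encoded length is the sum of every internal node's weight: 72 + 119 + 137 + 196 + 333 = 857 bits.

857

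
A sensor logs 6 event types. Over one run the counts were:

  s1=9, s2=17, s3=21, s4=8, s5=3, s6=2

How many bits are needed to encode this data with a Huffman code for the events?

Merge the two smallest weights repeatedly:
s6(2) + s5(3) → 5
5 + s4(8) → 13
s1(9) + 13 → 22
s2(17) + s3(21) → 38
22 + 38 → 60
Total encoded bits = sum of merged weights = 5 + 13 + 22 + 38 + 60 = 138.

138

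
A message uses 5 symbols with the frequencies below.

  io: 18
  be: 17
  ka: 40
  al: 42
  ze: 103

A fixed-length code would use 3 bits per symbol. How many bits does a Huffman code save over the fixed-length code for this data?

Fixed-length: 3 bits × 220 symbols = 660 bits.
Huffman merges:
merge be(17) and io(18): 35
merge 35 and ka(40): 75
merge al(42) and 75: 117
merge ze(103) and 117: 220
Huffman total = 35 + 75 + 117 + 220 = 447 bits.
Saving = 660 − 447 = 213 bits.

213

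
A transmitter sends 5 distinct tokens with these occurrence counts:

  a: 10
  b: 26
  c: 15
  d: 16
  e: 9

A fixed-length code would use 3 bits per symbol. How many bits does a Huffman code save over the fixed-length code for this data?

57

Fixed-length: 3 bits × 76 symbols = 228 bits.
Huffman merges:
merge e(9) and a(10): 19
merge c(15) and d(16): 31
merge 19 and b(26): 45
merge 31 and 45: 76
Huffman total = 19 + 31 + 45 + 76 = 171 bits.
Saving = 228 − 171 = 57 bits.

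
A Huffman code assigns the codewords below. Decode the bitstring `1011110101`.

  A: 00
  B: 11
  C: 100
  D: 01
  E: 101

Read left to right; each codeword is recognised as soon as it completes (prefix code):
  101→E | 11→B | 101→E | 01→D
Decoded message: EBED

EBED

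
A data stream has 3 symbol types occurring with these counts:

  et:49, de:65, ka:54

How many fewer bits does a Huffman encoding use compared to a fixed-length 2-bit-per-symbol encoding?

Fixed-length: 2 bits × 168 symbols = 336 bits.
Huffman merges:
et(49) + ka(54) → 103
de(65) + 103 → 168
Huffman total = 103 + 168 = 271 bits.
Saving = 336 − 271 = 65 bits.

65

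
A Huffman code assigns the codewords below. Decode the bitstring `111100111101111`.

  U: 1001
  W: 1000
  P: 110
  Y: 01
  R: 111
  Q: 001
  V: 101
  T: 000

RURYR

Read left to right; each codeword is recognised as soon as it completes (prefix code):
  111→R | 1001→U | 111→R | 01→Y | 111→R
Decoded message: RURYR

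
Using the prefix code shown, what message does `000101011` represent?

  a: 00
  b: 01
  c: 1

Read left to right; each codeword is recognised as soon as it completes (prefix code):
  00→a | 01→b | 01→b | 01→b | 1→c
Decoded message: abbbc

abbbc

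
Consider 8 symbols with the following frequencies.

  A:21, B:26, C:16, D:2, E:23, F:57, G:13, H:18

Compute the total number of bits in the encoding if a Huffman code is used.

Build the Huffman tree bottom-up:
combine D(2), G(13) → 15
combine 15, C(16) → 31
combine H(18), A(21) → 39
combine E(23), B(26) → 49
combine 31, 39 → 70
combine 49, F(57) → 106
combine 70, 106 → 176
Total encoded bits = sum of merged weights = 15 + 31 + 39 + 49 + 70 + 106 + 176 = 486.

486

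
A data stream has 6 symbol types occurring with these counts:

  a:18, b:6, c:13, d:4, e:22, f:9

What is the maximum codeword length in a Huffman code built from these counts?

Merge the two lowest-weight nodes at each step:
d(4) + b(6) → 10
f(9) + 10 → 19
c(13) + a(18) → 31
19 + e(22) → 41
31 + 41 → 72
Maximum depth reached is 4.

4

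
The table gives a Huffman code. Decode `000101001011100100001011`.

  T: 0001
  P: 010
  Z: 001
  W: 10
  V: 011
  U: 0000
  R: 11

Read left to right; each codeword is recognised as soon as it completes (prefix code):
  0001→T | 010→P | 010→P | 11→R | 10→W | 010→P | 0001→T | 011→V
Decoded message: TPPRWPTV

TPPRWPTV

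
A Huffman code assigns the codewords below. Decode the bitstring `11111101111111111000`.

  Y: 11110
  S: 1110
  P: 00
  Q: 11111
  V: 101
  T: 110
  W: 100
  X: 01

Read left to right; each codeword is recognised as soon as it completes (prefix code):
  11111→Q | 101→V | 11111→Q | 11110→Y | 00→P
Decoded message: QVQYP

QVQYP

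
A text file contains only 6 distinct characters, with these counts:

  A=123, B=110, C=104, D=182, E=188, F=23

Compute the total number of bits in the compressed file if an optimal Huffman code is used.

1820

Greedily combine the two least-frequent nodes:
combine F(23), C(104) → 127
combine B(110), A(123) → 233
combine 127, D(182) → 309
combine E(188), 233 → 421
combine 309, 421 → 730
The encoded length is the sum of every internal node's weight: 127 + 233 + 309 + 421 + 730 = 1820 bits.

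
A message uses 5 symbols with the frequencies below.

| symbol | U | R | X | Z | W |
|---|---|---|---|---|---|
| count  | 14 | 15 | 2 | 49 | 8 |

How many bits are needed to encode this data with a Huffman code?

161

Merge the two smallest weights repeatedly:
X(2) + W(8) → 10
10 + U(14) → 24
R(15) + 24 → 39
39 + Z(49) → 88
Total encoded bits = sum of merged weights = 10 + 24 + 39 + 88 = 161.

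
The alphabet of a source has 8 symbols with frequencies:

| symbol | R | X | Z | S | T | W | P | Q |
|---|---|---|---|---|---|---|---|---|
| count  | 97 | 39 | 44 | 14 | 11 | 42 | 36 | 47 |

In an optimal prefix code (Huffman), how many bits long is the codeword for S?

4

Huffman merges, smallest pair first:
merge T(11) and S(14): 25
merge 25 and P(36): 61
merge X(39) and W(42): 81
merge Z(44) and Q(47): 91
merge 61 and 81: 142
merge 91 and R(97): 188
merge 142 and 188: 330
S sits 4 levels below the root, so its codeword is 4 bits.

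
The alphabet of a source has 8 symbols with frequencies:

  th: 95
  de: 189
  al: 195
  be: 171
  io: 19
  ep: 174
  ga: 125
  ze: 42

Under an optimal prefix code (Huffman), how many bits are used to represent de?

Huffman merges, smallest pair first:
io(19) + ze(42) → 61
61 + th(95) → 156
ga(125) + 156 → 281
be(171) + ep(174) → 345
de(189) + al(195) → 384
281 + 345 → 626
384 + 626 → 1010
de sits 2 levels below the root, so its codeword is 2 bits.

2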